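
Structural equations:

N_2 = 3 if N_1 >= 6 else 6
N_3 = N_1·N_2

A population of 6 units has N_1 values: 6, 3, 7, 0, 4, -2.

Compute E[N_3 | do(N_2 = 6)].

18

do(N_2=6) breaks N_2's dependence on N_1. With N_2=6 fixed, N_3 across the units is 36, 18, 42, 0, 24, -12, mean 18.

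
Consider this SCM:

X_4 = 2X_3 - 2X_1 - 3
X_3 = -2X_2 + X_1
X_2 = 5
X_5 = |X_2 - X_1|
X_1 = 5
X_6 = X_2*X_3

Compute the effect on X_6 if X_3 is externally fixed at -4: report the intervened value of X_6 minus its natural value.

5

The intervention breaks the incoming arrows to X_3: X_3 = -2X_2 + X_1 no longer applies, and X_3 = -4.
X_6 = X_2*X_3  [with X_2=5, X_3=-4]  = -20
Without intervention: X_3 = -2X_2 + X_1  [with X_2=5, X_1=5]  = -5; X_6 = X_2*X_3  [with X_2=5, X_3=-5]  = -25.
Change = -20 − (-25) = 5.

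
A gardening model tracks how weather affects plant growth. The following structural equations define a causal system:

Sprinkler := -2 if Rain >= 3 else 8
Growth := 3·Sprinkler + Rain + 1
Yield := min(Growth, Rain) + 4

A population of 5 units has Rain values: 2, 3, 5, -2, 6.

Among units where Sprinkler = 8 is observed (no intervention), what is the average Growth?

Conditioning on Sprinkler=8 selects the 2 unit(s) with Rain ∈ {2, -2}. Their Growth values: 27, 23. Mean = 25.

25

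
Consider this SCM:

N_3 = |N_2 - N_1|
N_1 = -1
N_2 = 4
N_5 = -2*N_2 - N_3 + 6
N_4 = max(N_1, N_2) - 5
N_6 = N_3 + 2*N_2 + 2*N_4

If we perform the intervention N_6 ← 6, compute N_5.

-7

do(N_6=6) replaces the equation N_6 = N_3 + 2*N_2 + 2*N_4 with the constant N_6 = 6.
Since N_5 is not a descendant of the intervened variable, it is unaffected.
N_3 = |N_2 - N_1|  [with N_2=4, N_1=-1]  = 5
N_5 = -2*N_2 - N_3 + 6  [with N_2=4, N_3=5]  = -7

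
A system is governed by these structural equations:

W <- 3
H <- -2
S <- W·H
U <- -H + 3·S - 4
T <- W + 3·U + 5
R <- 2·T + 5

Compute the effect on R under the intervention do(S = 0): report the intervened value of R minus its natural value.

The intervention breaks the incoming arrows to S: S <- W·H no longer applies, and S = 0.
U = -H + 3·S - 4  [with H=-2, S=0]  = -2
T = W + 3·U + 5  [with W=3, U=-2]  = 2
R = 2·T + 5  [with T=2]  = 9
Without intervention: S = W·H  [with W=3, H=-2]  = -6; U = -H + 3·S - 4  [with H=-2, S=-6]  = -20; T = W + 3·U + 5  [with W=3, U=-20]  = -52; R = 2·T + 5  [with T=-52]  = -99.
Change = 9 − (-99) = 108.

108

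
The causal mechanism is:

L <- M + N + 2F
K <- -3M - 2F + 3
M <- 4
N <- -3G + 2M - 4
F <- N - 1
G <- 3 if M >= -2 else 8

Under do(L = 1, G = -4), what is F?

Under do(L = 1, G = -4), each intervened variable's structural equation is replaced by its fixed value.
N = -3G + 2M - 4  [with G=-4, M=4]  = 16
F = N - 1  [with N=16]  = 15

15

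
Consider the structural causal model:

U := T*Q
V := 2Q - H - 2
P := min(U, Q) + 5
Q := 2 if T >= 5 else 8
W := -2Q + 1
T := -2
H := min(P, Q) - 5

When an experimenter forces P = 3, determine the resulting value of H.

Intervening sets P = 3 and removes its equation (P := min(U, Q) + 5).
Q = 2 if T >= 5 else 8  [with T=-2]  = 8
H = min(P, Q) - 5  [with P=3, Q=8]  = -2

-2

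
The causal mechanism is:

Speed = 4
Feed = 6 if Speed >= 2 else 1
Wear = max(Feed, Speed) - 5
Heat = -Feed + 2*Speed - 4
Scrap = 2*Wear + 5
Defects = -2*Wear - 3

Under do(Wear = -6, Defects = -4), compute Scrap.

The joint intervention fixes Wear = -6, Defects = -4, removing each variable's own equation.
Scrap = 2*Wear + 5  [with Wear=-6]  = -7

-7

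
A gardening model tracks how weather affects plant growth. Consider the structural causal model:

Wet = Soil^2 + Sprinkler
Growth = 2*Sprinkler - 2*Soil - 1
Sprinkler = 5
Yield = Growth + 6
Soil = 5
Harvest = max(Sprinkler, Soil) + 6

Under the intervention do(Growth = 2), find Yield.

Intervening sets Growth = 2 and removes its equation (Growth = 2*Sprinkler - 2*Soil - 1).
Yield = Growth + 6  [with Growth=2]  = 8

8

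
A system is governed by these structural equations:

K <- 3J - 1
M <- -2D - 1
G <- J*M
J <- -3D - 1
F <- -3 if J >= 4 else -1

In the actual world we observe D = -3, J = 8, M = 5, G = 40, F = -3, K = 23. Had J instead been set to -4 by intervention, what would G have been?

-20

Under do(J=-4), the mechanism J <- -3D - 1 is discarded; J is fixed at -4.
M = -2D - 1  [with D=-3]  = 5
G = J*M  [with J=-4, M=5]  = -20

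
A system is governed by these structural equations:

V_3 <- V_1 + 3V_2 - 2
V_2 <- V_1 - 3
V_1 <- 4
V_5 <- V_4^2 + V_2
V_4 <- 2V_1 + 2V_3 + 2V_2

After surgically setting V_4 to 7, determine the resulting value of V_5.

50

Intervening sets V_4 = 7 and removes its equation (V_4 <- 2V_1 + 2V_3 + 2V_2).
V_2 = V_1 - 3  [with V_1=4]  = 1
V_5 = V_4^2 + V_2  [with V_4=7, V_2=1]  = 50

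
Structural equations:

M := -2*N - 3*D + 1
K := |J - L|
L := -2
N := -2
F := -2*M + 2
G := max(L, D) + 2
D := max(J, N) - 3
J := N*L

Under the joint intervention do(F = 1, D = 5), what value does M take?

Under do(F = 1, D = 5), each intervened variable's structural equation is replaced by its fixed value.
M = -2*N - 3*D + 1  [with N=-2, D=5]  = -10

-10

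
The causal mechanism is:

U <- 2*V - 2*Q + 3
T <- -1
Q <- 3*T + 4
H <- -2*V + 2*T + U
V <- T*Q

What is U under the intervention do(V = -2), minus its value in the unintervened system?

-2

The intervention breaks the incoming arrows to V: V <- T*Q no longer applies, and V = -2.
Q = 3*T + 4  [with T=-1]  = 1
U = 2*V - 2*Q + 3  [with V=-2, Q=1]  = -3
Without intervention: Q = 3*T + 4  [with T=-1]  = 1; V = T*Q  [with T=-1, Q=1]  = -1; U = 2*V - 2*Q + 3  [with V=-1, Q=1]  = -1.
Change = -3 − (-1) = -2.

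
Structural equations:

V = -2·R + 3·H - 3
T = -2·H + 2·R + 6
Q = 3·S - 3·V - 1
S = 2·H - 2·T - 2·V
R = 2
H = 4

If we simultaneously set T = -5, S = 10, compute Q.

14

Setting T = -5, S = 10 by intervention discards those variables' equations.
V = -2·R + 3·H - 3  [with R=2, H=4]  = 5
Q = 3·S - 3·V - 1  [with S=10, V=5]  = 14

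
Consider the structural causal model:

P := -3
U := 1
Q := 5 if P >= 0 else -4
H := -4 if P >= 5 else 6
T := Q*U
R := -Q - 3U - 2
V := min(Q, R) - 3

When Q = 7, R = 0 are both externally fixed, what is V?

Under do(Q = 7, R = 0), each intervened variable's structural equation is replaced by its fixed value.
V = min(Q, R) - 3  [with Q=7, R=0]  = -3

-3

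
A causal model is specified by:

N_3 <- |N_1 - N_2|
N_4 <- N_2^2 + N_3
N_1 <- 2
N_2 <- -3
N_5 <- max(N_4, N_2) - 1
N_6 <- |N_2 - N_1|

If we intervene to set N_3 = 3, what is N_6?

5

The intervention breaks the incoming arrows to N_3: N_3 <- |N_1 - N_2| no longer applies, and N_3 = 3.
No directed path runs from N_3 to N_6, so N_6 keeps its natural value.
N_6 = |N_2 - N_1|  [with N_2=-3, N_1=2]  = 5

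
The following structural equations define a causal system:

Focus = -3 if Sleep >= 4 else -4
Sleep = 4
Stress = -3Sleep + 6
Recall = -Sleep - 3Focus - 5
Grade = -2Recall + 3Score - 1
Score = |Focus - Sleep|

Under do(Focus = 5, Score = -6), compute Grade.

29

Setting Focus = 5, Score = -6 by intervention discards those variables' equations.
Recall = -Sleep - 3Focus - 5  [with Sleep=4, Focus=5]  = -24
Grade = -2Recall + 3Score - 1  [with Recall=-24, Score=-6]  = 29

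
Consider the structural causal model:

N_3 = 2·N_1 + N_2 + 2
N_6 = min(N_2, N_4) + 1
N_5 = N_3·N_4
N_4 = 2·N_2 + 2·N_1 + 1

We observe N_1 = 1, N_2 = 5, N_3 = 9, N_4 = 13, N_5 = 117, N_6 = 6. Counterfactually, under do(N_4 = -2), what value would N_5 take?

Intervening sets N_4 = -2 and removes its equation (N_4 = 2·N_2 + 2·N_1 + 1).
N_3 = 2·N_1 + N_2 + 2  [with N_1=1, N_2=5]  = 9
N_5 = N_3·N_4  [with N_3=9, N_4=-2]  = -18

-18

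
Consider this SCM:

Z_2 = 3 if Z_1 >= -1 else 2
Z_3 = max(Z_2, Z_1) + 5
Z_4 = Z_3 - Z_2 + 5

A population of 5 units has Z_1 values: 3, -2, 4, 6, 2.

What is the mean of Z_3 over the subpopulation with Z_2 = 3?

Conditioning on Z_2=3 selects the 4 unit(s) with Z_1 ∈ {3, 4, 6, 2}. Their Z_3 values: 8, 9, 11, 8. Mean = 9.

9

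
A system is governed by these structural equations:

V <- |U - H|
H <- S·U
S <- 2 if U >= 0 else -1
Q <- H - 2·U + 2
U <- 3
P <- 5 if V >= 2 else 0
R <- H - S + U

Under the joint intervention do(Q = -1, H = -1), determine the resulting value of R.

Under do(Q = -1, H = -1), each intervened variable's structural equation is replaced by its fixed value.
S = 2 if U >= 0 else -1  [with U=3]  = 2
R = H - S + U  [with H=-1, S=2, U=3]  = 0

0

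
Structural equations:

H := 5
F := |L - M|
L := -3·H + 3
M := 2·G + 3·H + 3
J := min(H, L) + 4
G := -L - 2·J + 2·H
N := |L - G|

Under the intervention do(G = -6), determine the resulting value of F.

Under do(G=-6), the mechanism G := -L - 2·J + 2·H is discarded; G is fixed at -6.
L = -3·H + 3  [with H=5]  = -12
M = 2·G + 3·H + 3  [with G=-6, H=5]  = 6
F = |L - M|  [with L=-12, M=6]  = 18

18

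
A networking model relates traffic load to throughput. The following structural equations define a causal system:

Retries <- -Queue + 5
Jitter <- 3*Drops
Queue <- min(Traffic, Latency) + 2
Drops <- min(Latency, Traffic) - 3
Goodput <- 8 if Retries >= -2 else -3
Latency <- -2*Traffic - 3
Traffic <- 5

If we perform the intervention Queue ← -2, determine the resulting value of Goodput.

8

The intervention breaks the incoming arrows to Queue: Queue <- min(Traffic, Latency) + 2 no longer applies, and Queue = -2.
Retries = -Queue + 5  [with Queue=-2]  = 7
Goodput = 8 if Retries >= -2 else -3  [with Retries=7]  = 8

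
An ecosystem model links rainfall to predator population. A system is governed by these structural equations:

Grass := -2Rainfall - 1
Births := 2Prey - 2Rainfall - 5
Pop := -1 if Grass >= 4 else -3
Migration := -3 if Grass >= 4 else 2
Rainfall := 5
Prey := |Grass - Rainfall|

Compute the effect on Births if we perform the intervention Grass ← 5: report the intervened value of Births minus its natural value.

-32

Under do(Grass=5), the mechanism Grass := -2Rainfall - 1 is discarded; Grass is fixed at 5.
Prey = |Grass - Rainfall|  [with Grass=5, Rainfall=5]  = 0
Births = 2Prey - 2Rainfall - 5  [with Prey=0, Rainfall=5]  = -15
Without intervention: Grass = -2Rainfall - 1  [with Rainfall=5]  = -11; Prey = |Grass - Rainfall|  [with Grass=-11, Rainfall=5]  = 16; Births = 2Prey - 2Rainfall - 5  [with Prey=16, Rainfall=5]  = 17.
Change = -15 − 17 = -32.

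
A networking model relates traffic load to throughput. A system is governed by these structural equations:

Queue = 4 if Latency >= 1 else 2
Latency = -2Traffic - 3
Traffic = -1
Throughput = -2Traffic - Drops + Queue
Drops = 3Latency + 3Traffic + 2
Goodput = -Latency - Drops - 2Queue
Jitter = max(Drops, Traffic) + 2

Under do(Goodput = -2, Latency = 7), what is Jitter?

22

The joint intervention fixes Goodput = -2, Latency = 7, removing each variable's own equation.
Drops = 3Latency + 3Traffic + 2  [with Latency=7, Traffic=-1]  = 20
Jitter = max(Drops, Traffic) + 2  [with Drops=20, Traffic=-1]  = 22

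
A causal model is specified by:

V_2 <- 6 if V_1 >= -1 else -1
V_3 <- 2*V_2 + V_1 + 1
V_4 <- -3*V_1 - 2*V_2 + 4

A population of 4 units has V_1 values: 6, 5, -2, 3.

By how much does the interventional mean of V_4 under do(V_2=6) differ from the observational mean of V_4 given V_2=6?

5

Under do(V_2=6), V_2's equation is replaced by V_2=6 for every unit. Per-unit V_4: -26, -23, -2, -17. Mean = -17.
E[V_4|V_2=6] averages over only the 3 units with V_2=6 (V_1 = 6, 5, 3): V_4 = -26, -23, -17, mean -22.
Difference = -17 − (-22) = 5.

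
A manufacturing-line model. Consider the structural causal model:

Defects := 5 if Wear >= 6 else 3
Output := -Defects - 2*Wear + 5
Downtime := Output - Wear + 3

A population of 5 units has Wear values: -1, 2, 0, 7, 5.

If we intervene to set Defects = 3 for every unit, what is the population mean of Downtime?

-2.8

Every unit gets Defects=3 under the intervention. Downtime values become 8, -1, 5, -16, -10; E[Downtime|do(Defects=3)] = -2.8.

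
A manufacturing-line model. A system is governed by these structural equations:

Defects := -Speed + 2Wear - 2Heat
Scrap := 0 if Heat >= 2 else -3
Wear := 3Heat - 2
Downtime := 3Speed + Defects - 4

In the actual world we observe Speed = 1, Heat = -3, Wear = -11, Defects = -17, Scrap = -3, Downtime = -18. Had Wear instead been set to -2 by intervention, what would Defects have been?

The intervention breaks the incoming arrows to Wear: Wear := 3Heat - 2 no longer applies, and Wear = -2.
Defects = -Speed + 2Wear - 2Heat  [with Speed=1, Wear=-2, Heat=-3]  = 1

1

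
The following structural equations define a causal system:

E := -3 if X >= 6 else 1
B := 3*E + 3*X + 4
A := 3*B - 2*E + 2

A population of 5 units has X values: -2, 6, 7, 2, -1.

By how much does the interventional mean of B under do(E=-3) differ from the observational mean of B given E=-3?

Every unit gets E=-3 under the intervention. B values become -11, 13, 16, 1, -8; E[B|do(E=-3)] = 2.2.
E[B|E=-3] averages over only the 2 units with E=-3 (X = 6, 7): B = 13, 16, mean 14.5.
Difference = 2.2 − 14.5 = -12.3.

-12.3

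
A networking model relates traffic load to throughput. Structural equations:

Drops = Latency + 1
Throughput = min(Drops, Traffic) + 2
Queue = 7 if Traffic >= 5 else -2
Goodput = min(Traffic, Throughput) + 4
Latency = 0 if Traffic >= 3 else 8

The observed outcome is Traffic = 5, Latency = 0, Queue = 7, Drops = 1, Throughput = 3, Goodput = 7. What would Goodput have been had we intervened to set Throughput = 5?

The intervention breaks the incoming arrows to Throughput: Throughput = min(Drops, Traffic) + 2 no longer applies, and Throughput = 5.
Goodput = min(Traffic, Throughput) + 4  [with Traffic=5, Throughput=5]  = 9

9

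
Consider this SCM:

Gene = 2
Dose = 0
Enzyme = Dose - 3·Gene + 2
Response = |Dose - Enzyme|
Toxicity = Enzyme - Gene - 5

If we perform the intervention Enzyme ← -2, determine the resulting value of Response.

The intervention breaks the incoming arrows to Enzyme: Enzyme = Dose - 3·Gene + 2 no longer applies, and Enzyme = -2.
Response = |Dose - Enzyme|  [with Dose=0, Enzyme=-2]  = 2

2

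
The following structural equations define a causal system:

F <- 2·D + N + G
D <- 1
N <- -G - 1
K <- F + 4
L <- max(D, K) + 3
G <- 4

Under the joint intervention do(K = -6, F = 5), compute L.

Setting K = -6, F = 5 by intervention discards those variables' equations.
L = max(D, K) + 3  [with D=1, K=-6]  = 4

4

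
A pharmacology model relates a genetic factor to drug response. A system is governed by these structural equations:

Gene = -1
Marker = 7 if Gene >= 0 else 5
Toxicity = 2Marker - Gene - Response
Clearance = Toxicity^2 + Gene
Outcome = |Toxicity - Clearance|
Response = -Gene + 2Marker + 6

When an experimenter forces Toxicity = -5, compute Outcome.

Under do(Toxicity=-5), the mechanism Toxicity = 2Marker - Gene - Response is discarded; Toxicity is fixed at -5.
Clearance = Toxicity^2 + Gene  [with Toxicity=-5, Gene=-1]  = 24
Outcome = |Toxicity - Clearance|  [with Toxicity=-5, Clearance=24]  = 29

29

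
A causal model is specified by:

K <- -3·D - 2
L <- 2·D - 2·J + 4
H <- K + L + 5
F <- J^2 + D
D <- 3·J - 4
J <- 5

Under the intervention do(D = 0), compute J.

5

Under do(D=0), the mechanism D <- 3·J - 4 is discarded; D is fixed at 0.
J is not downstream of the intervention, so its value is determined by the original equations.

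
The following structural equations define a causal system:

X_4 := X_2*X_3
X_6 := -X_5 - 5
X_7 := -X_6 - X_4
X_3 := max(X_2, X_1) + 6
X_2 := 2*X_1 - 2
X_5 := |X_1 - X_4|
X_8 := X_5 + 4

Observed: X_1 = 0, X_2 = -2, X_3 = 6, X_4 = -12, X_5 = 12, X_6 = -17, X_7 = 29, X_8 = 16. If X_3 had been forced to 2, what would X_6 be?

-9

The intervention breaks the incoming arrows to X_3: X_3 := max(X_2, X_1) + 6 no longer applies, and X_3 = 2.
X_2 = 2*X_1 - 2  [with X_1=0]  = -2
X_4 = X_2*X_3  [with X_2=-2, X_3=2]  = -4
X_5 = |X_1 - X_4|  [with X_1=0, X_4=-4]  = 4
X_6 = -X_5 - 5  [with X_5=4]  = -9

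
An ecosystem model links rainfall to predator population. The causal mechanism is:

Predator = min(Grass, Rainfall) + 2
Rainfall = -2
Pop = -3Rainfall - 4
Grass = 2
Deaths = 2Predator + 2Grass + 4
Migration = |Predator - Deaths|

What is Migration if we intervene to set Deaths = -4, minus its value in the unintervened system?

Intervening sets Deaths = -4 and removes its equation (Deaths = 2Predator + 2Grass + 4).
Predator = min(Grass, Rainfall) + 2  [with Grass=2, Rainfall=-2]  = 0
Migration = |Predator - Deaths|  [with Predator=0, Deaths=-4]  = 4
Without intervention: Predator = min(Grass, Rainfall) + 2  [with Grass=2, Rainfall=-2]  = 0; Deaths = 2Predator + 2Grass + 4  [with Predator=0, Grass=2]  = 8; Migration = |Predator - Deaths|  [with Predator=0, Deaths=8]  = 8.
Change = 4 − 8 = -4.

-4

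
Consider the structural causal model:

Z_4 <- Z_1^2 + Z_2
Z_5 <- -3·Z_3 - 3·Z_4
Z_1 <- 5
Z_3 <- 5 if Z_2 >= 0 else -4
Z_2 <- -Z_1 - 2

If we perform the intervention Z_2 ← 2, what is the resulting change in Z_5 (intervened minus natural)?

do(Z_2=2) replaces the equation Z_2 <- -Z_1 - 2 with the constant Z_2 = 2.
Z_3 = 5 if Z_2 >= 0 else -4  [with Z_2=2]  = 5
Z_4 = Z_1^2 + Z_2  [with Z_1=5, Z_2=2]  = 27
Z_5 = -3·Z_3 - 3·Z_4  [with Z_3=5, Z_4=27]  = -96
Without intervention: Z_2 = -Z_1 - 2  [with Z_1=5]  = -7; Z_3 = 5 if Z_2 >= 0 else -4  [with Z_2=-7]  = -4; Z_4 = Z_1^2 + Z_2  [with Z_1=5, Z_2=-7]  = 18; Z_5 = -3·Z_3 - 3·Z_4  [with Z_3=-4, Z_4=18]  = -42.
Change = -96 − (-42) = -54.

-54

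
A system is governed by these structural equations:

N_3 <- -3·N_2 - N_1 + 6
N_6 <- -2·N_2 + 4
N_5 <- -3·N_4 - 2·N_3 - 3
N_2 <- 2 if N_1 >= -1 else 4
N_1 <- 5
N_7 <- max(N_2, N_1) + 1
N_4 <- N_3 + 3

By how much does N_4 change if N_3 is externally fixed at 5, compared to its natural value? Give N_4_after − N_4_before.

The intervention breaks the incoming arrows to N_3: N_3 <- -3·N_2 - N_1 + 6 no longer applies, and N_3 = 5.
N_4 = N_3 + 3  [with N_3=5]  = 8
Without intervention: N_2 = 2 if N_1 >= -1 else 4  [with N_1=5]  = 2; N_3 = -3·N_2 - N_1 + 6  [with N_2=2, N_1=5]  = -5; N_4 = N_3 + 3  [with N_3=-5]  = -2.
Change = 8 − (-2) = 10.

10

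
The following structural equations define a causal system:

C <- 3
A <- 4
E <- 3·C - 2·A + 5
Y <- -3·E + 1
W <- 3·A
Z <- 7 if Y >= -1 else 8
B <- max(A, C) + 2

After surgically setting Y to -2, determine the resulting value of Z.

8

Under do(Y=-2), the mechanism Y <- -3·E + 1 is discarded; Y is fixed at -2.
Z = 7 if Y >= -1 else 8  [with Y=-2]  = 8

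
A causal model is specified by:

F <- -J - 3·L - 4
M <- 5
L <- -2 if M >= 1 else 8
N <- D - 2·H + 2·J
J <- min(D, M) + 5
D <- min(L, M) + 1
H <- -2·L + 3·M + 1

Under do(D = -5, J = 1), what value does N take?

Under do(D = -5, J = 1), each intervened variable's structural equation is replaced by its fixed value.
L = -2 if M >= 1 else 8  [with M=5]  = -2
H = -2·L + 3·M + 1  [with L=-2, M=5]  = 20
N = D - 2·H + 2·J  [with D=-5, H=20, J=1]  = -43

-43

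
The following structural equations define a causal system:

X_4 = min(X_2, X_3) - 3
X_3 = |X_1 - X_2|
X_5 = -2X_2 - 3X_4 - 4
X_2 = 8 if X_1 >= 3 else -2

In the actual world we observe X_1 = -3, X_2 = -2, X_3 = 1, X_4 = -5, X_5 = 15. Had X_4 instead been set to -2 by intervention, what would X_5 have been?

6

Intervening sets X_4 = -2 and removes its equation (X_4 = min(X_2, X_3) - 3).
X_2 = 8 if X_1 >= 3 else -2  [with X_1=-3]  = -2
X_5 = -2X_2 - 3X_4 - 4  [with X_2=-2, X_4=-2]  = 6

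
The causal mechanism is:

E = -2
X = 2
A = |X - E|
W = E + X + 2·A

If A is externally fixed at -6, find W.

The intervention breaks the incoming arrows to A: A = |X - E| no longer applies, and A = -6.
W = E + X + 2·A  [with E=-2, X=2, A=-6]  = -12

-12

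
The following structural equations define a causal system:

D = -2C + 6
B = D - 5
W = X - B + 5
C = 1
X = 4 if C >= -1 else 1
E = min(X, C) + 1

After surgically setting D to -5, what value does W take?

do(D=-5) replaces the equation D = -2C + 6 with the constant D = -5.
X = 4 if C >= -1 else 1  [with C=1]  = 4
B = D - 5  [with D=-5]  = -10
W = X - B + 5  [with X=4, B=-10]  = 19

19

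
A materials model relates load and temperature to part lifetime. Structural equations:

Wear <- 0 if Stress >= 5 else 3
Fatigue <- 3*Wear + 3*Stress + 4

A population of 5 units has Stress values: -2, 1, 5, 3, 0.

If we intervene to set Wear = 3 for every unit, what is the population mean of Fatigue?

17.2

The intervention sets Wear=3 in all 5 units regardless of Stress. Recomputing Fatigue per unit gives 7, 16, 28, 22, 13; average 17.2.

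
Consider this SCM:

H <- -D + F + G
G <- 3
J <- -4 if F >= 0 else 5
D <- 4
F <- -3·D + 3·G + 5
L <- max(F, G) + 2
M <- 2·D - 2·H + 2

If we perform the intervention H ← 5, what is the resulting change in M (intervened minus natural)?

The intervention breaks the incoming arrows to H: H <- -D + F + G no longer applies, and H = 5.
M = 2·D - 2·H + 2  [with D=4, H=5]  = 0
Without intervention: F = -3·D + 3·G + 5  [with D=4, G=3]  = 2; H = -D + F + G  [with D=4, F=2, G=3]  = 1; M = 2·D - 2·H + 2  [with D=4, H=1]  = 8.
Change = 0 − 8 = -8.

-8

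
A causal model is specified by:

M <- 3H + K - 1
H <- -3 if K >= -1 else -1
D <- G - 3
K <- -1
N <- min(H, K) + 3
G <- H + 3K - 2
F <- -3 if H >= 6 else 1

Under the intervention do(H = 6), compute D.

Under do(H=6), the mechanism H <- -3 if K >= -1 else -1 is discarded; H is fixed at 6.
G = H + 3K - 2  [with H=6, K=-1]  = 1
D = G - 3  [with G=1]  = -2

-2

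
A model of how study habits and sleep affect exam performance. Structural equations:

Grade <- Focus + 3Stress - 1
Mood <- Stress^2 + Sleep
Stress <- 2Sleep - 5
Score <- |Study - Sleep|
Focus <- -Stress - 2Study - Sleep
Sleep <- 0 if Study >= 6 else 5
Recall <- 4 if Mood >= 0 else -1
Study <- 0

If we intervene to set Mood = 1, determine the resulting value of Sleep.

do(Mood=1) replaces the equation Mood <- Stress^2 + Sleep with the constant Mood = 1.
Sleep is not downstream of the intervention, so its value is determined by the original equations.
Sleep = 0 if Study >= 6 else 5  [with Study=0]  = 5

5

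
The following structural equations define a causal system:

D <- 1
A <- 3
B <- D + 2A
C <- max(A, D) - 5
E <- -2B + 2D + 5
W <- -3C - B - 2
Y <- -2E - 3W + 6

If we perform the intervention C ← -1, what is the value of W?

-6

Under do(C=-1), the mechanism C <- max(A, D) - 5 is discarded; C is fixed at -1.
B = D + 2A  [with D=1, A=3]  = 7
W = -3C - B - 2  [with C=-1, B=7]  = -6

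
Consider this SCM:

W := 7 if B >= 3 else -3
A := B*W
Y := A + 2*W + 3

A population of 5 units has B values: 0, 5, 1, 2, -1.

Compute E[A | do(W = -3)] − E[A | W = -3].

Under do(W=-3), W's equation is replaced by W=-3 for every unit. Per-unit A: 0, -15, -3, -6, 3. Mean = -4.2.
E[A|W=-3] averages over only the 4 units with W=-3 (B = 0, 1, 2, -1): A = 0, -3, -6, 3, mean -1.5.
Difference = -4.2 − (-1.5) = -2.7.

-2.7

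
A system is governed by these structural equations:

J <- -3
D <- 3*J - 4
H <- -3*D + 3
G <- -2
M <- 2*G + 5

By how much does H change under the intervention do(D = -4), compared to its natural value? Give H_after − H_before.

Intervening sets D = -4 and removes its equation (D <- 3*J - 4).
H = -3*D + 3  [with D=-4]  = 15
Without intervention: D = 3*J - 4  [with J=-3]  = -13; H = -3*D + 3  [with D=-13]  = 42.
Change = 15 − 42 = -27.

-27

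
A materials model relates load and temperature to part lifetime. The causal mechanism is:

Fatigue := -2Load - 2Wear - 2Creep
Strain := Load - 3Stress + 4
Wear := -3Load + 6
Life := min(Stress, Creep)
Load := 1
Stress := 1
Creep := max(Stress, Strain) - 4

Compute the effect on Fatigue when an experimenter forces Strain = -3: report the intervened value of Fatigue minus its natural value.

The intervention breaks the incoming arrows to Strain: Strain := Load - 3Stress + 4 no longer applies, and Strain = -3.
Creep = max(Stress, Strain) - 4  [with Stress=1, Strain=-3]  = -3
Wear = -3Load + 6  [with Load=1]  = 3
Fatigue = -2Load - 2Wear - 2Creep  [with Load=1, Wear=3, Creep=-3]  = -2
Without intervention: Strain = Load - 3Stress + 4  [with Load=1, Stress=1]  = 2; Creep = max(Stress, Strain) - 4  [with Stress=1, Strain=2]  = -2; Wear = -3Load + 6  [with Load=1]  = 3; Fatigue = -2Load - 2Wear - 2Creep  [with Load=1, Wear=3, Creep=-2]  = -4.
Change = -2 − (-4) = 2.

2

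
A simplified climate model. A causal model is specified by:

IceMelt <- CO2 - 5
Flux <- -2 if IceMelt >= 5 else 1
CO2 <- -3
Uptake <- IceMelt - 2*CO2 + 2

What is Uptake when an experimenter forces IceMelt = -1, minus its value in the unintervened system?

7

Under do(IceMelt=-1), the mechanism IceMelt <- CO2 - 5 is discarded; IceMelt is fixed at -1.
Uptake = IceMelt - 2*CO2 + 2  [with IceMelt=-1, CO2=-3]  = 7
Without intervention: IceMelt = CO2 - 5  [with CO2=-3]  = -8; Uptake = IceMelt - 2*CO2 + 2  [with IceMelt=-8, CO2=-3]  = 0.
Change = 7 − 0 = 7.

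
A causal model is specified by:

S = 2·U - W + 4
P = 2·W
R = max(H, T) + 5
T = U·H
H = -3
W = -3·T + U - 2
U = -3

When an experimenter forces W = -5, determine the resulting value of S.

3

Under do(W=-5), the mechanism W = -3·T + U - 2 is discarded; W is fixed at -5.
S = 2·U - W + 4  [with U=-3, W=-5]  = 3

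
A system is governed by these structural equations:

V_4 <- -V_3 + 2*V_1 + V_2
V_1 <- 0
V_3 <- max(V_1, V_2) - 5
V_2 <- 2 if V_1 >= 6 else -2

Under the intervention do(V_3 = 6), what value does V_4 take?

The intervention breaks the incoming arrows to V_3: V_3 <- max(V_1, V_2) - 5 no longer applies, and V_3 = 6.
V_2 = 2 if V_1 >= 6 else -2  [with V_1=0]  = -2
V_4 = -V_3 + 2*V_1 + V_2  [with V_3=6, V_1=0, V_2=-2]  = -8

-8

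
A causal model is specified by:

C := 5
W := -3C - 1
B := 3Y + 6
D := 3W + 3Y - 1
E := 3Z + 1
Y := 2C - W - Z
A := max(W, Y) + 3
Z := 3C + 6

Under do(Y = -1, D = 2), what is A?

2

The joint intervention fixes Y = -1, D = 2, removing each variable's own equation.
W = -3C - 1  [with C=5]  = -16
A = max(W, Y) + 3  [with W=-16, Y=-1]  = 2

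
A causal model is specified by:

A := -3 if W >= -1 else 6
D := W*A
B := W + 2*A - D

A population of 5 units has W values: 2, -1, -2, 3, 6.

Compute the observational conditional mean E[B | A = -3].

4

E[B|A=-3] averages over only the 4 units with A=-3 (W = 2, -1, 3, 6): B = 2, -10, 6, 18, mean 4.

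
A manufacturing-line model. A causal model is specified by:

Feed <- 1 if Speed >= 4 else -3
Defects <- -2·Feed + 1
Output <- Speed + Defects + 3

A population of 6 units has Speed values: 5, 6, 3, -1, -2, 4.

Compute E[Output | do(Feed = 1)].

4.5

Every unit gets Feed=1 under the intervention. Output values become 7, 8, 5, 1, 0, 6; E[Output|do(Feed=1)] = 4.5.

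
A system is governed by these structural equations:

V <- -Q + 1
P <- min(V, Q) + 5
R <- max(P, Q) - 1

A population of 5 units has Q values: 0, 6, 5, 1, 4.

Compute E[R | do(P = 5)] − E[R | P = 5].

do(P=5) breaks P's dependence on Q. With P=5 fixed, R across the units is 4, 5, 4, 4, 4, mean 4.2.
Observing P=5 restricts to units where P's equation naturally yields 5: Q ∈ {0, 1}. In that subpopulation R = 4, 4, mean 4.
Difference = 4.2 − 4 = 0.2.

0.2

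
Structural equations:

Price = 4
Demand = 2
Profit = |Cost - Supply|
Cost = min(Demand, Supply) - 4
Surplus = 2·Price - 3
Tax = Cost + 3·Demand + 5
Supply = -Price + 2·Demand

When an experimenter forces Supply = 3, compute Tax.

9

do(Supply=3) replaces the equation Supply = -Price + 2·Demand with the constant Supply = 3.
Cost = min(Demand, Supply) - 4  [with Demand=2, Supply=3]  = -2
Tax = Cost + 3·Demand + 5  [with Cost=-2, Demand=2]  = 9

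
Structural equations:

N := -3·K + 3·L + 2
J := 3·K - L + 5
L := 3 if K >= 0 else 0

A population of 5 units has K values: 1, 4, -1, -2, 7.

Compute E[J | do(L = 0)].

Under do(L=0), L's equation is replaced by L=0 for every unit. Per-unit J: 8, 17, 2, -1, 26. Mean = 10.4.

10.4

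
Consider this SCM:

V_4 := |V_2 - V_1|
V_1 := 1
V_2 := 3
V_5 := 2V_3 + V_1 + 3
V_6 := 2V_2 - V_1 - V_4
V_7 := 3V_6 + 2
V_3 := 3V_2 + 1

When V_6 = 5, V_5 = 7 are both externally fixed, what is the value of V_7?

Setting V_6 = 5, V_5 = 7 by intervention discards those variables' equations.
V_7 = 3V_6 + 2  [with V_6=5]  = 17

17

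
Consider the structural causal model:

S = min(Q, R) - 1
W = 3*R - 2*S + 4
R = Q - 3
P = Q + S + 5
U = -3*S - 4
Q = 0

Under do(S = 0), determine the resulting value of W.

-5

The intervention breaks the incoming arrows to S: S = min(Q, R) - 1 no longer applies, and S = 0.
R = Q - 3  [with Q=0]  = -3
W = 3*R - 2*S + 4  [with R=-3, S=0]  = -5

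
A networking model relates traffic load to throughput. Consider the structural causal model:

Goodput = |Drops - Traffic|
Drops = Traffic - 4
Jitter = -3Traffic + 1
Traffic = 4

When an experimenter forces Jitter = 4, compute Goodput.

4

The intervention breaks the incoming arrows to Jitter: Jitter = -3Traffic + 1 no longer applies, and Jitter = 4.
Goodput is not downstream of the intervention, so its value is determined by the original equations.
Drops = Traffic - 4  [with Traffic=4]  = 0
Goodput = |Drops - Traffic|  [with Drops=0, Traffic=4]  = 4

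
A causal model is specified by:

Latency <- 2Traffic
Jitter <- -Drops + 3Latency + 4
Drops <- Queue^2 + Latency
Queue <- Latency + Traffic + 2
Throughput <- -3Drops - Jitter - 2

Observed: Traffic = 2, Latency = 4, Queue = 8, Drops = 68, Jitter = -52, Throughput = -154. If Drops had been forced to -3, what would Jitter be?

19

Intervening sets Drops = -3 and removes its equation (Drops <- Queue^2 + Latency).
Latency = 2Traffic  [with Traffic=2]  = 4
Jitter = -Drops + 3Latency + 4  [with Drops=-3, Latency=4]  = 19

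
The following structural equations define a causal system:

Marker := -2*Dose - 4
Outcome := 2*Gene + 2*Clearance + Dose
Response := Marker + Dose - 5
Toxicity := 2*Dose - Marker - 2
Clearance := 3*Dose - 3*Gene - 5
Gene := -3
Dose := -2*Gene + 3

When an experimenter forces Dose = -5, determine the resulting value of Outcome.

Under do(Dose=-5), the mechanism Dose := -2*Gene + 3 is discarded; Dose is fixed at -5.
Clearance = 3*Dose - 3*Gene - 5  [with Dose=-5, Gene=-3]  = -11
Outcome = 2*Gene + 2*Clearance + Dose  [with Gene=-3, Clearance=-11, Dose=-5]  = -33

-33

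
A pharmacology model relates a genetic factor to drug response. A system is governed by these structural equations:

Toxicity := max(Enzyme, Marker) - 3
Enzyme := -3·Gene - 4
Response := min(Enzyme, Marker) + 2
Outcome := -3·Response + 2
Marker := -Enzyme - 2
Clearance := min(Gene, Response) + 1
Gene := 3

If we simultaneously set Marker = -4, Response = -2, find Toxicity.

Setting Marker = -4, Response = -2 by intervention discards those variables' equations.
Enzyme = -3·Gene - 4  [with Gene=3]  = -13
Toxicity = max(Enzyme, Marker) - 3  [with Enzyme=-13, Marker=-4]  = -7

-7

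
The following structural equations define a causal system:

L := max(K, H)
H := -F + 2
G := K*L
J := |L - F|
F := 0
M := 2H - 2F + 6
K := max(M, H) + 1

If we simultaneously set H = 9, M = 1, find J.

10

Under do(H = 9, M = 1), each intervened variable's structural equation is replaced by its fixed value.
K = max(M, H) + 1  [with M=1, H=9]  = 10
L = max(K, H)  [with K=10, H=9]  = 10
J = |L - F|  [with L=10, F=0]  = 10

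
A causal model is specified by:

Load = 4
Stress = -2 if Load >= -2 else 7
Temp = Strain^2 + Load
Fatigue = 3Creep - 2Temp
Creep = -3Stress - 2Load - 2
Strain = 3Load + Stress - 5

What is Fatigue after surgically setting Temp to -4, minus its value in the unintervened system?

66

Under do(Temp=-4), the mechanism Temp = Strain^2 + Load is discarded; Temp is fixed at -4.
Stress = -2 if Load >= -2 else 7  [with Load=4]  = -2
Creep = -3Stress - 2Load - 2  [with Stress=-2, Load=4]  = -4
Fatigue = 3Creep - 2Temp  [with Creep=-4, Temp=-4]  = -4
Without intervention: Stress = -2 if Load >= -2 else 7  [with Load=4]  = -2; Strain = 3Load + Stress - 5  [with Load=4, Stress=-2]  = 5; Temp = Strain^2 + Load  [with Strain=5, Load=4]  = 29; Creep = -3Stress - 2Load - 2  [with Stress=-2, Load=4]  = -4; Fatigue = 3Creep - 2Temp  [with Creep=-4, Temp=29]  = -70.
Change = -4 − (-70) = 66.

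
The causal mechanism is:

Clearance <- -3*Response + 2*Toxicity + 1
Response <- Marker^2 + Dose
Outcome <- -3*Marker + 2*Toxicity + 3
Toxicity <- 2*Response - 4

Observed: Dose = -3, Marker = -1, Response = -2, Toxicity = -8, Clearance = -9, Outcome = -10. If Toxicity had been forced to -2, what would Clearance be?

3

Intervening sets Toxicity = -2 and removes its equation (Toxicity <- 2*Response - 4).
Response = Marker^2 + Dose  [with Marker=-1, Dose=-3]  = -2
Clearance = -3*Response + 2*Toxicity + 1  [with Response=-2, Toxicity=-2]  = 3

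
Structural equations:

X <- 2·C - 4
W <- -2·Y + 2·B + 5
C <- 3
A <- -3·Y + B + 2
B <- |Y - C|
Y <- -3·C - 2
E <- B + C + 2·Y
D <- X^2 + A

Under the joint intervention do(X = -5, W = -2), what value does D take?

74

Setting X = -5, W = -2 by intervention discards those variables' equations.
Y = -3·C - 2  [with C=3]  = -11
B = |Y - C|  [with Y=-11, C=3]  = 14
A = -3·Y + B + 2  [with Y=-11, B=14]  = 49
D = X^2 + A  [with X=-5, A=49]  = 74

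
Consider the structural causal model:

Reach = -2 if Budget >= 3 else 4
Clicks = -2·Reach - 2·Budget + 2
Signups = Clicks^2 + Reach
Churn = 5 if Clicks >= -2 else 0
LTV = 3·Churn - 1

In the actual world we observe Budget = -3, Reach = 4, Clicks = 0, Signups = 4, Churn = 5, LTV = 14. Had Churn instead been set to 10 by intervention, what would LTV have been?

The intervention breaks the incoming arrows to Churn: Churn = 5 if Clicks >= -2 else 0 no longer applies, and Churn = 10.
LTV = 3·Churn - 1  [with Churn=10]  = 29

29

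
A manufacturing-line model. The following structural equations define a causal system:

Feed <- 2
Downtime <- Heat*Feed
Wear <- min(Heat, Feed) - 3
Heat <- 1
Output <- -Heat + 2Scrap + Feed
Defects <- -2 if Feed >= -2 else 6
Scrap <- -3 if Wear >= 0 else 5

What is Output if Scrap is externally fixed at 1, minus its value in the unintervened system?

-8

The intervention breaks the incoming arrows to Scrap: Scrap <- -3 if Wear >= 0 else 5 no longer applies, and Scrap = 1.
Output = -Heat + 2Scrap + Feed  [with Heat=1, Scrap=1, Feed=2]  = 3
Without intervention: Wear = min(Heat, Feed) - 3  [with Heat=1, Feed=2]  = -2; Scrap = -3 if Wear >= 0 else 5  [with Wear=-2]  = 5; Output = -Heat + 2Scrap + Feed  [with Heat=1, Scrap=5, Feed=2]  = 11.
Change = 3 − 11 = -8.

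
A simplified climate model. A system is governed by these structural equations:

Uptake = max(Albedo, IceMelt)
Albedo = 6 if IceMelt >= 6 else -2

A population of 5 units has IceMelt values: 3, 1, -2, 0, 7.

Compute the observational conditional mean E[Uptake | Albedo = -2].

Conditioning on Albedo=-2 selects the 4 unit(s) with IceMelt ∈ {3, 1, -2, 0}. Their Uptake values: 3, 1, -2, 0. Mean = 0.5.

0.5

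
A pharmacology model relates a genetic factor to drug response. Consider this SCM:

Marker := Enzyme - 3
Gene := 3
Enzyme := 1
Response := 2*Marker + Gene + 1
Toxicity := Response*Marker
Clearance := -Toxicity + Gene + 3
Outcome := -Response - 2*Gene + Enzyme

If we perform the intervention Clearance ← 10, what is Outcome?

Intervening sets Clearance = 10 and removes its equation (Clearance := -Toxicity + Gene + 3).
No directed path runs from Clearance to Outcome, so Outcome keeps its natural value.
Marker = Enzyme - 3  [with Enzyme=1]  = -2
Response = 2*Marker + Gene + 1  [with Marker=-2, Gene=3]  = 0
Outcome = -Response - 2*Gene + Enzyme  [with Response=0, Gene=3, Enzyme=1]  = -5

-5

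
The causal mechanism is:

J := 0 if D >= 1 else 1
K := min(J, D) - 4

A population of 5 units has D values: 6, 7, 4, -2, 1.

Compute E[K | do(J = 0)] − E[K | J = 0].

-0.4

The intervention sets J=0 in all 5 units regardless of D. Recomputing K per unit gives -4, -4, -4, -6, -4; average -4.4.
Conditioning on J=0 selects the 4 unit(s) with D ∈ {6, 7, 4, 1}. Their K values: -4, -4, -4, -4. Mean = -4.
Difference = -4.4 − (-4) = -0.4.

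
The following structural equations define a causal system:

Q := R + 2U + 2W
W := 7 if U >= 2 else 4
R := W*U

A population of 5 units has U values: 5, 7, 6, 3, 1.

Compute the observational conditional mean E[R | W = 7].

36.75

Observing W=7 restricts to units where W's equation naturally yields 7: U ∈ {5, 7, 6, 3}. In that subpopulation R = 35, 49, 42, 21, mean 36.75.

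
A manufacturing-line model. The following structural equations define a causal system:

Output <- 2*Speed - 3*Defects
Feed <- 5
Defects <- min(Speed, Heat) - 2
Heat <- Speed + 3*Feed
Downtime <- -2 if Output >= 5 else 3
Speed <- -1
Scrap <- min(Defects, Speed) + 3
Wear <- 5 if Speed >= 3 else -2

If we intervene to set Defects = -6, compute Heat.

14

do(Defects=-6) replaces the equation Defects <- min(Speed, Heat) - 2 with the constant Defects = -6.
Heat is not downstream of the intervention, so its value is determined by the original equations.
Heat = Speed + 3*Feed  [with Speed=-1, Feed=5]  = 14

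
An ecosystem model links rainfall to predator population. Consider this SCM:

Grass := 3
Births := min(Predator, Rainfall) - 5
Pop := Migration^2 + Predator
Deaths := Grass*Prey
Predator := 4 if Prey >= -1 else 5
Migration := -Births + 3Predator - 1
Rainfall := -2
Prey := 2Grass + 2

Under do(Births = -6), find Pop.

293

do(Births=-6) replaces the equation Births := min(Predator, Rainfall) - 5 with the constant Births = -6.
Prey = 2Grass + 2  [with Grass=3]  = 8
Predator = 4 if Prey >= -1 else 5  [with Prey=8]  = 4
Migration = -Births + 3Predator - 1  [with Births=-6, Predator=4]  = 17
Pop = Migration^2 + Predator  [with Migration=17, Predator=4]  = 293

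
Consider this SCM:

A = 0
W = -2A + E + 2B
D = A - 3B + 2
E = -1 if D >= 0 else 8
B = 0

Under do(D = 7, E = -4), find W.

Setting D = 7, E = -4 by intervention discards those variables' equations.
W = -2A + E + 2B  [with A=0, E=-4, B=0]  = -4

-4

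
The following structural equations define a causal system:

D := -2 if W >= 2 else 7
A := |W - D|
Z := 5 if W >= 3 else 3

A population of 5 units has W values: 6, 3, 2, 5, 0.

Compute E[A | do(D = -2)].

The intervention sets D=-2 in all 5 units regardless of W. Recomputing A per unit gives 8, 5, 4, 7, 2; average 5.2.

5.2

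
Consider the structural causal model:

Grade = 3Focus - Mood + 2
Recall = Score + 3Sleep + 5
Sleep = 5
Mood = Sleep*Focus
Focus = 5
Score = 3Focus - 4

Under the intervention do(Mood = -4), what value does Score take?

11

Under do(Mood=-4), the mechanism Mood = Sleep*Focus is discarded; Mood is fixed at -4.
Since Score is not a descendant of the intervened variable, it is unaffected.
Score = 3Focus - 4  [with Focus=5]  = 11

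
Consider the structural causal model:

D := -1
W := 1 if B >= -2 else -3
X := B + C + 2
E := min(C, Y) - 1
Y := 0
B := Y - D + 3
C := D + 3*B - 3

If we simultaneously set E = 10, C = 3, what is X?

9

Setting E = 10, C = 3 by intervention discards those variables' equations.
B = Y - D + 3  [with Y=0, D=-1]  = 4
X = B + C + 2  [with B=4, C=3]  = 9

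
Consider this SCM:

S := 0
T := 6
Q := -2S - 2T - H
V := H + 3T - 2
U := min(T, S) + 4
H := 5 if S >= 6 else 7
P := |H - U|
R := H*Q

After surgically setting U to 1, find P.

Intervening sets U = 1 and removes its equation (U := min(T, S) + 4).
H = 5 if S >= 6 else 7  [with S=0]  = 7
P = |H - U|  [with H=7, U=1]  = 6

6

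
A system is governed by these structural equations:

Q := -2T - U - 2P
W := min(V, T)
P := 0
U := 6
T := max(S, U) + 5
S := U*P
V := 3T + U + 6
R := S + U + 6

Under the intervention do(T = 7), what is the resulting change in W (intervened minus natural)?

do(T=7) replaces the equation T := max(S, U) + 5 with the constant T = 7.
V = 3T + U + 6  [with T=7, U=6]  = 33
W = min(V, T)  [with V=33, T=7]  = 7
Without intervention: S = U*P  [with U=6, P=0]  = 0; T = max(S, U) + 5  [with S=0, U=6]  = 11; V = 3T + U + 6  [with T=11, U=6]  = 45; W = min(V, T)  [with V=45, T=11]  = 11.
Change = 7 − 11 = -4.

-4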